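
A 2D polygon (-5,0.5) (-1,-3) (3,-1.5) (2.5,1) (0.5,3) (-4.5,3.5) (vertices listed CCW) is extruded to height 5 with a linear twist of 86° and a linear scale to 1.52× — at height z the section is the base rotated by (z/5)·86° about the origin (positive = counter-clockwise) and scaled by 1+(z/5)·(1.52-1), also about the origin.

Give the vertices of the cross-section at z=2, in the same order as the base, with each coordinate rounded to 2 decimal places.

Cross-section at z=2: (-5.32,-2.91) (1.05,-3.67) (4.01,0.55) (1.81,2.70) (-1.55,3.33) (-6.87,0.42)

t = z/height = 2/5 = 0.4
s = 1 + (scale-1)·z/height = 1 + (1.52-1)·2/5 = 1.208000
θ = twist·z/height = 86°·2/5 = 34.4000° = 0.600393 rad
cos θ = 0.825113, sin θ = 0.564967 (intermediates below are computed at full precision and shown rounded to 5 d.p.)
v1: (-5,0.5) → rotate → (-4.40805,-2.41228) → ×s → (-5.32493,-2.91403) → (-5.32,-2.91)
v2: (-1,-3) → rotate → (0.86979,-3.04031) → ×s → (1.05070,-3.67269) → (1.05,-3.67)
v3: (3,-1.5) → rotate → (3.32279,0.45723) → ×s → (4.01393,0.55233) → (4.01,0.55)
v4: (2.5,1) → rotate → (1.49782,2.23753) → ×s → (1.80936,2.70294) → (1.81,2.70)
v5: (0.5,3) → rotate → (-1.28234,2.75782) → ×s → (-1.54907,3.33145) → (-1.55,3.33)
v6: (-4.5,3.5) → rotate → (-5.69040,0.34555) → ×s → (-6.87400,0.41742) → (-6.87,0.42)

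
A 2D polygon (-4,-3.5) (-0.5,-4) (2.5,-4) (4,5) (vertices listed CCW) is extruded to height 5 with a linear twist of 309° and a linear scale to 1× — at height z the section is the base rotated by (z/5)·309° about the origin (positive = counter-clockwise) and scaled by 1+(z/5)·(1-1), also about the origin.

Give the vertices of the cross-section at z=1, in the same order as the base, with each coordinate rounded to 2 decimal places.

Cross-section at z=1: (1.19,-5.18) (3.29,-2.33) (4.71,0.31) (-2.52,5.89)

t = z/height = 1/5 = 0.2
s = 1 + (scale-1)·z/height = 1 + (1-1)·1/5 = 1.000000
θ = twist·z/height = 309°·1/5 = 61.8000° = 1.078613 rad
cos θ = 0.472551, sin θ = 0.881303 (intermediates below are computed at full precision and shown rounded to 5 d.p.)
v1: (-4,-3.5) → rotate → (1.19436,-5.17914) → ×s → (1.19436,-5.17914) → (1.19,-5.18)
v2: (-0.5,-4) → rotate → (3.28894,-2.33085) → ×s → (3.28894,-2.33085) → (3.29,-2.33)
v3: (2.5,-4) → rotate → (4.70659,0.31306) → ×s → (4.70659,0.31306) → (4.71,0.31)
v4: (4,5) → rotate → (-2.51631,5.88797) → ×s → (-2.51631,5.88797) → (-2.52,5.89)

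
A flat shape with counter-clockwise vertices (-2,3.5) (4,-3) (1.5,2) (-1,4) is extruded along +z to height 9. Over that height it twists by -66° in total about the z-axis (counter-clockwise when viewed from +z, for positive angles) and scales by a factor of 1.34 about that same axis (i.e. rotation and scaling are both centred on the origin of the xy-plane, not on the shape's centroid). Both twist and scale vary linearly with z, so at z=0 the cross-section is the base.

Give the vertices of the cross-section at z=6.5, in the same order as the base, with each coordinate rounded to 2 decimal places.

Cross-section at z=6.5: (1.55,4.78) (0.59,-6.20) (3.10,0.30) (2.84,4.28)

t = z/height = 6.5/9 = 0.722222
s = 1 + (scale-1)·z/height = 1 + (1.34-1)·6.5/9 = 1.245556
θ = twist·z/height = -66°·6.5/9 = -47.6667° = -0.831940 rad
cos θ = 0.673443, sin θ = -0.739239 (intermediates below are computed at full precision and shown rounded to 5 d.p.)
v1: (-2,3.5) → rotate → (1.24045,3.83553) → ×s → (1.54505,4.77736) → (1.55,4.78)
v2: (4,-3) → rotate → (0.47605,-4.97729) → ×s → (0.59295,-6.19949) → (0.59,-6.20)
v3: (1.5,2) → rotate → (2.48864,0.23803) → ×s → (3.09974,0.29647) → (3.10,0.30)
v4: (-1,4) → rotate → (2.28352,3.43301) → ×s → (2.84424,4.27600) → (2.84,4.28)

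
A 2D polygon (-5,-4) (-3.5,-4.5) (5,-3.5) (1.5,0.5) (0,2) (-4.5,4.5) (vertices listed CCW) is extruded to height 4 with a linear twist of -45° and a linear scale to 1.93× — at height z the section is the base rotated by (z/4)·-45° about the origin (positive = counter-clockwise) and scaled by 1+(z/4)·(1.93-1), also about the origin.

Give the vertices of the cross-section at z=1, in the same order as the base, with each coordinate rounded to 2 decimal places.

Cross-section at z=1: (-7.01,-3.63) (-5.31,-4.60) (5.20,-5.43) (1.93,0.24) (0.48,2.42) (-4.36,6.52)

t = z/height = 1/4 = 0.25
s = 1 + (scale-1)·z/height = 1 + (1.93-1)·1/4 = 1.232500
θ = twist·z/height = -45°·1/4 = -11.2500° = -0.196350 rad
cos θ = 0.980785, sin θ = -0.195090 (intermediates below are computed at full precision and shown rounded to 5 d.p.)
v1: (-5,-4) → rotate → (-5.68429,-2.94769) → ×s → (-7.00588,-3.63303) → (-7.01,-3.63)
v2: (-3.5,-4.5) → rotate → (-4.31065,-3.73072) → ×s → (-5.31288,-4.59811) → (-5.31,-4.60)
v3: (5,-3.5) → rotate → (4.22111,-4.40820) → ×s → (5.20252,-5.43311) → (5.20,-5.43)
v4: (1.5,0.5) → rotate → (1.56872,0.19776) → ×s → (1.93345,0.24374) → (1.93,0.24)
v5: (0,2) → rotate → (0.39018,1.96157) → ×s → (0.48090,2.41764) → (0.48,2.42)
v6: (-4.5,4.5) → rotate → (-3.53563,5.29144) → ×s → (-4.35766,6.52170) → (-4.36,6.52)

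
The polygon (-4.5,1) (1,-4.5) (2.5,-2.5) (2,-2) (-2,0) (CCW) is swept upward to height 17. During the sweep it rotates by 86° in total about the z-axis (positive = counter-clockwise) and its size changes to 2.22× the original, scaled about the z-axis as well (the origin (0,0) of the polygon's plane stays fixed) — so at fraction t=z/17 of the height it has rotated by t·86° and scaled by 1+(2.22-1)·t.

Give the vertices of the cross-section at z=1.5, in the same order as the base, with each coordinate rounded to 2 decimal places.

t = z/height = 1.5/17 = 0.0882353
s = 1 + (scale-1)·z/height = 1 + (2.22-1)·1.5/17 = 1.107647
θ = twist·z/height = 86°·1.5/17 = 7.5882° = 0.132440 rad
cos θ = 0.991243, sin θ = 0.132053 (intermediates below are computed at full precision and shown rounded to 5 d.p.)
v1: (-4.5,1) → rotate → (-4.59264,0.39700) → ×s → (-5.08703,0.43974) → (-5.09,0.44)
v2: (1,-4.5) → rotate → (1.58548,-4.32854) → ×s → (1.75615,-4.79449) → (1.76,-4.79)
v3: (2.5,-2.5) → rotate → (2.80824,-2.14797) → ×s → (3.11054,-2.37920) → (3.11,-2.38)
v4: (2,-2) → rotate → (2.24659,-1.71838) → ×s → (2.48843,-1.90336) → (2.49,-1.90)
v5: (-2,0) → rotate → (-1.98249,-0.26411) → ×s → (-2.19589,-0.29254) → (-2.20,-0.29)

Cross-section at z=1.5: (-5.09,0.44) (1.76,-4.79) (3.11,-2.38) (2.49,-1.90) (-2.20,-0.29)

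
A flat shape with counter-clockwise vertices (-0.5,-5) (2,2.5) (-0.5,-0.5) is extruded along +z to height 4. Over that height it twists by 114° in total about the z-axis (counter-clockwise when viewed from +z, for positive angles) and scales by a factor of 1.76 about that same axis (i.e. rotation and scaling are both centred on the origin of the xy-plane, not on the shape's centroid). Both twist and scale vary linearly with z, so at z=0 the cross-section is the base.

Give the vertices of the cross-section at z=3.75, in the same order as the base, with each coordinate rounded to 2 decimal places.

Cross-section at z=3.75: (8.44,1.67) (-5.09,2.03) (1.07,-0.57)

t = z/height = 3.75/4 = 0.9375
s = 1 + (scale-1)·z/height = 1 + (1.76-1)·3.75/4 = 1.712500
θ = twist·z/height = 114°·3.75/4 = 106.8750° = 1.865321 rad
cos θ = -0.290285, sin θ = 0.956940 (intermediates below are computed at full precision and shown rounded to 5 d.p.)
v1: (-0.5,-5) → rotate → (4.92984,0.97295) → ×s → (8.44236,1.66618) → (8.44,1.67)
v2: (2,2.5) → rotate → (-2.97292,1.18817) → ×s → (-5.09113,2.03474) → (-5.09,2.03)
v3: (-0.5,-0.5) → rotate → (0.62361,-0.33333) → ×s → (1.06794,-0.57082) → (1.07,-0.57)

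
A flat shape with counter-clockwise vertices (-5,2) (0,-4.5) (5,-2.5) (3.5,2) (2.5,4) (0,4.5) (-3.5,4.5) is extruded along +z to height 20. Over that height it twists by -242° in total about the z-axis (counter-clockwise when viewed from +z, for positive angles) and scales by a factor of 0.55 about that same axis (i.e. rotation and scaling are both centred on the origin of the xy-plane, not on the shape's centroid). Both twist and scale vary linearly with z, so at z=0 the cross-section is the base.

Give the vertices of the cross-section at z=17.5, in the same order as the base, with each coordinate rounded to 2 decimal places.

t = z/height = 17.5/20 = 0.875
s = 1 + (scale-1)·z/height = 1 + (0.55-1)·17.5/20 = 0.606250
θ = twist·z/height = -242°·17.5/20 = -211.7500° = -3.695735 rad
cos θ = -0.850352, sin θ = 0.526214 (intermediates below are computed at full precision and shown rounded to 5 d.p.)
v1: (-5,2) → rotate → (3.19933,-4.33177) → ×s → (1.93960,-2.62614) → (1.94,-2.63)
v2: (0,-4.5) → rotate → (2.36796,3.82659) → ×s → (1.43558,2.31987) → (1.44,2.32)
v3: (5,-2.5) → rotate → (-2.93623,4.75695) → ×s → (-1.78009,2.88390) → (-1.78,2.88)
v4: (3.5,2) → rotate → (-4.02866,0.14104) → ×s → (-2.44238,0.08551) → (-2.44,0.09)
v5: (2.5,4) → rotate → (-4.23074,-2.08587) → ×s → (-2.56488,-1.26456) → (-2.56,-1.26)
v6: (0,4.5) → rotate → (-2.36796,-3.82659) → ×s → (-1.43558,-2.31987) → (-1.44,-2.32)
v7: (-3.5,4.5) → rotate → (0.60827,-5.66833) → ×s → (0.36876,-3.43643) → (0.37,-3.44)

Cross-section at z=17.5: (1.94,-2.63) (1.44,2.32) (-1.78,2.88) (-2.44,0.09) (-2.56,-1.26) (-1.44,-2.32) (0.37,-3.44)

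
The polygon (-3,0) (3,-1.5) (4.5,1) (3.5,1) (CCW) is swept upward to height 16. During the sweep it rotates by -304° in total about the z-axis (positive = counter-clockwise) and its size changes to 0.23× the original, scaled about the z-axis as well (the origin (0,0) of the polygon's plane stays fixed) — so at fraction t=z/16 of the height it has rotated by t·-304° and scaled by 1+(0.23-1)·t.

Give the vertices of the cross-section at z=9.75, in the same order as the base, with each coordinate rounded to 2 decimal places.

Cross-section at z=9.75: (1.59,-0.15) (-1.51,0.94) (-2.43,-0.31) (-1.90,-0.36)

t = z/height = 9.75/16 = 0.609375
s = 1 + (scale-1)·z/height = 1 + (0.23-1)·9.75/16 = 0.530781
θ = twist·z/height = -304°·9.75/16 = -185.2500° = -3.233222 rad
cos θ = -0.995805, sin θ = 0.091502 (intermediates below are computed at full precision and shown rounded to 5 d.p.)
v1: (-3,0) → rotate → (2.98741,-0.27450) → ×s → (1.58566,-0.14570) → (1.59,-0.15)
v2: (3,-1.5) → rotate → (-2.85016,1.76821) → ×s → (-1.51281,0.93853) → (-1.51,0.94)
v3: (4.5,1) → rotate → (-4.57262,-0.58405) → ×s → (-2.42706,-0.31000) → (-2.43,-0.31)
v4: (3.5,1) → rotate → (-3.57682,-0.67555) → ×s → (-1.89851,-0.35857) → (-1.90,-0.36)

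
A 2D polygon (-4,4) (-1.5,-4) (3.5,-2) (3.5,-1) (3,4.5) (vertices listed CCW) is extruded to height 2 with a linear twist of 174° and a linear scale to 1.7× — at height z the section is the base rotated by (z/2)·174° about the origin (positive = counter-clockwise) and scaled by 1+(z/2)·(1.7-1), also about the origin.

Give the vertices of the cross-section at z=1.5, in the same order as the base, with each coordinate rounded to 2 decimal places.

t = z/height = 1.5/2 = 0.75
s = 1 + (scale-1)·z/height = 1 + (1.7-1)·1.5/2 = 1.525000
θ = twist·z/height = 174°·1.5/2 = 130.5000° = 2.277655 rad
cos θ = -0.649448, sin θ = 0.760406 (intermediates below are computed at full precision and shown rounded to 5 d.p.)
v1: (-4,4) → rotate → (-0.44383,-5.63942) → ×s → (-0.67684,-8.60011) → (-0.68,-8.60)
v2: (-1.5,-4) → rotate → (4.01580,1.45718) → ×s → (6.12409,2.22220) → (6.12,2.22)
v3: (3.5,-2) → rotate → (-0.75226,3.96032) → ×s → (-1.14719,6.03948) → (-1.15,6.04)
v4: (3.5,-1) → rotate → (-1.51266,3.31087) → ×s → (-2.30681,5.04908) → (-2.31,5.05)
v5: (3,4.5) → rotate → (-5.37017,-0.64130) → ×s → (-8.18951,-0.97798) → (-8.19,-0.98)

Cross-section at z=1.5: (-0.68,-8.60) (6.12,2.22) (-1.15,6.04) (-2.31,5.05) (-8.19,-0.98)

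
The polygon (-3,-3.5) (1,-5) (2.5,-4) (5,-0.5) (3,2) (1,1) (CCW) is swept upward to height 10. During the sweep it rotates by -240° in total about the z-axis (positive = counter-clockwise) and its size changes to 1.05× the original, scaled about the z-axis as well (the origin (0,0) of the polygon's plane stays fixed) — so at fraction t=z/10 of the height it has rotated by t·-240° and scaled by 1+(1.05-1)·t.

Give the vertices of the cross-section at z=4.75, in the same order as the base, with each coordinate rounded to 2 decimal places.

Cross-section at z=4.75: (-2.02,4.26) (-5.09,1.15) (-4.78,-0.67) (-2.55,-4.47) (0.62,-3.64) (0.52,-1.35)

t = z/height = 4.75/10 = 0.475
s = 1 + (scale-1)·z/height = 1 + (1.05-1)·4.75/10 = 1.023750
θ = twist·z/height = -240°·4.75/10 = -114.0000° = -1.989675 rad
cos θ = -0.406737, sin θ = -0.913545 (intermediates below are computed at full precision and shown rounded to 5 d.p.)
v1: (-3,-3.5) → rotate → (-1.97720,4.16421) → ×s → (-2.02416,4.26311) → (-2.02,4.26)
v2: (1,-5) → rotate → (-4.97446,1.12014) → ×s → (-5.09261,1.14674) → (-5.09,1.15)
v3: (2.5,-4) → rotate → (-4.67102,-0.65692) → ×s → (-4.78196,-0.67252) → (-4.78,-0.67)
v4: (5,-0.5) → rotate → (-2.49046,-4.36436) → ×s → (-2.54960,-4.46801) → (-2.55,-4.47)
v5: (3,2) → rotate → (0.60688,-3.55411) → ×s → (0.62129,-3.63852) → (0.62,-3.64)
v6: (1,1) → rotate → (0.50681,-1.32028) → ×s → (0.51885,-1.35164) → (0.52,-1.35)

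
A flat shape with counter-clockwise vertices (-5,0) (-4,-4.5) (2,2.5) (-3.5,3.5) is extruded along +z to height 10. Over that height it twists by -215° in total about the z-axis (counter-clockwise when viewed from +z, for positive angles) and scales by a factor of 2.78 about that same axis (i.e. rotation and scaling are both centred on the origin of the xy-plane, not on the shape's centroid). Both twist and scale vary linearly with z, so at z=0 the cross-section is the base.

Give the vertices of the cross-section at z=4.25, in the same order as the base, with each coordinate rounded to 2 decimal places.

Cross-section at z=4.25: (0.21,8.78) (-7.73,7.21) (4.31,-3.62) (6.29,6.00)

t = z/height = 4.25/10 = 0.425
s = 1 + (scale-1)·z/height = 1 + (2.78-1)·4.25/10 = 1.756500
θ = twist·z/height = -215°·4.25/10 = -91.3750° = -1.594795 rad
cos θ = -0.023996, sin θ = -0.999712 (intermediates below are computed at full precision and shown rounded to 5 d.p.)
v1: (-5,0) → rotate → (0.11998,4.99856) → ×s → (0.21074,8.77997) → (0.21,8.78)
v2: (-4,-4.5) → rotate → (-4.40272,4.10683) → ×s → (-7.73338,7.21365) → (-7.73,7.21)
v3: (2,2.5) → rotate → (2.45129,-2.05941) → ×s → (4.30569,-3.61736) → (4.31,-3.62)
v4: (-3.5,3.5) → rotate → (3.58298,3.41501) → ×s → (6.29350,5.99846) → (6.29,6.00)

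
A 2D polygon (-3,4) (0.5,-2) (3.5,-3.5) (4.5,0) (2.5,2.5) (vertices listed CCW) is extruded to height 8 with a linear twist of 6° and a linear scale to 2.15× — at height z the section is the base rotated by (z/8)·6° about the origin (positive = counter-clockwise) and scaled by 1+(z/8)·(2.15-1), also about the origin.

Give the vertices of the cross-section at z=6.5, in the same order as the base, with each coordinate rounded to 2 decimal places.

Cross-section at z=6.5: (-6.44,7.22) (1.29,-3.77) (7.32,-6.17) (8.67,0.74) (4.41,5.23)

t = z/height = 6.5/8 = 0.8125
s = 1 + (scale-1)·z/height = 1 + (2.15-1)·6.5/8 = 1.934375
θ = twist·z/height = 6°·6.5/8 = 4.8750° = 0.085085 rad
cos θ = 0.996382, sin θ = 0.084982 (intermediates below are computed at full precision and shown rounded to 5 d.p.)
v1: (-3,4) → rotate → (-3.32908,3.73058) → ×s → (-6.43968,7.21635) → (-6.44,7.22)
v2: (0.5,-2) → rotate → (0.66816,-1.95027) → ×s → (1.29246,-3.77256) → (1.29,-3.77)
v3: (3.5,-3.5) → rotate → (3.78478,-3.18990) → ×s → (7.32118,-6.17046) → (7.32,-6.17)
v4: (4.5,0) → rotate → (4.48372,0.38242) → ×s → (8.67320,0.73974) → (8.67,0.74)
v5: (2.5,2.5) → rotate → (2.27850,2.70341) → ×s → (4.40747,5.22941) → (4.41,5.23)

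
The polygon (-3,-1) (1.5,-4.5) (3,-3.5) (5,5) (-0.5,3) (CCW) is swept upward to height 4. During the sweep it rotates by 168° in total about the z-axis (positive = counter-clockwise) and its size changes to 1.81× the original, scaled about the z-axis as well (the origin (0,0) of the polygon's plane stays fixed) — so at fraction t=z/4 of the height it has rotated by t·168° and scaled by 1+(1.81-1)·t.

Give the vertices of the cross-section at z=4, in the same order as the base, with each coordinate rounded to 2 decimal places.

Cross-section at z=4: (5.69,0.64) (-0.96,8.53) (-3.99,7.33) (-10.73,-6.97) (-0.24,-5.50)

t = z/height = 4/4 = 1
s = 1 + (scale-1)·z/height = 1 + (1.81-1)·4/4 = 1.810000
θ = twist·z/height = 168°·4/4 = 168.0000° = 2.932153 rad
cos θ = -0.978148, sin θ = 0.207912 (intermediates below are computed at full precision and shown rounded to 5 d.p.)
v1: (-3,-1) → rotate → (3.14235,0.35441) → ×s → (5.68766,0.64149) → (5.69,0.64)
v2: (1.5,-4.5) → rotate → (-0.53162,4.71353) → ×s → (-0.96223,8.53149) → (-0.96,8.53)
v3: (3,-3.5) → rotate → (-2.20675,4.04725) → ×s → (-3.99422,7.32553) → (-3.99,7.33)
v4: (5,5) → rotate → (-5.93030,-3.85118) → ×s → (-10.73384,-6.97063) → (-10.73,-6.97)
v5: (-0.5,3) → rotate → (-0.13466,-3.03840) → ×s → (-0.24374,-5.49950) → (-0.24,-5.50)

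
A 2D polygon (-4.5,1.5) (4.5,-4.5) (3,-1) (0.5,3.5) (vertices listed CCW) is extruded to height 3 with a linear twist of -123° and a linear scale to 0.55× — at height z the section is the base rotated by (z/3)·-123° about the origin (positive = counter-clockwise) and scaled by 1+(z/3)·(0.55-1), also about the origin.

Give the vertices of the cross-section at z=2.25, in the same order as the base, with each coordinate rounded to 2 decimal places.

t = z/height = 2.25/3 = 0.75
s = 1 + (scale-1)·z/height = 1 + (0.55-1)·2.25/3 = 0.662500
θ = twist·z/height = -123°·2.25/3 = -92.2500° = -1.610066 rad
cos θ = -0.039260, sin θ = -0.999229 (intermediates below are computed at full precision and shown rounded to 5 d.p.)
v1: (-4.5,1.5) → rotate → (1.67551,4.43764) → ×s → (1.11003,2.93994) → (1.11,2.94)
v2: (4.5,-4.5) → rotate → (-4.67320,-4.31986) → ×s → (-3.09599,-2.86191) → (-3.10,-2.86)
v3: (3,-1) → rotate → (-1.11701,-2.95843) → ×s → (-0.74002,-1.95996) → (-0.74,-1.96)
v4: (0.5,3.5) → rotate → (3.47767,-0.63702) → ×s → (2.30396,-0.42203) → (2.30,-0.42)

Cross-section at z=2.25: (1.11,2.94) (-3.10,-2.86) (-0.74,-1.96) (2.30,-0.42)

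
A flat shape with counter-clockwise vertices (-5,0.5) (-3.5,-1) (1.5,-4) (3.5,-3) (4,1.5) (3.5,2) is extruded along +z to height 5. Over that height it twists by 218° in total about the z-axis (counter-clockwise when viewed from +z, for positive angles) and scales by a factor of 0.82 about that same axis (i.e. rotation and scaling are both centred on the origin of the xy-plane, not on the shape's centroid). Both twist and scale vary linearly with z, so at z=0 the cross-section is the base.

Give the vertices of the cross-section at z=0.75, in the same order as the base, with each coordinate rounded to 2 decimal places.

t = z/height = 0.75/5 = 0.15
s = 1 + (scale-1)·z/height = 1 + (0.82-1)·0.75/5 = 0.973000
θ = twist·z/height = 218°·0.75/5 = 32.7000° = 0.570723 rad
cos θ = 0.841511, sin θ = 0.540240 (intermediates below are computed at full precision and shown rounded to 5 d.p.)
v1: (-5,0.5) → rotate → (-4.47767,-2.28045) → ×s → (-4.35678,-2.21887) → (-4.36,-2.22)
v2: (-3.5,-1) → rotate → (-2.40505,-2.73235) → ×s → (-2.34011,-2.65858) → (-2.34,-2.66)
v3: (1.5,-4) → rotate → (3.42323,-2.55568) → ×s → (3.33080,-2.48668) → (3.33,-2.49)
v4: (3.5,-3) → rotate → (4.56601,-0.63369) → ×s → (4.44273,-0.61658) → (4.44,-0.62)
v5: (4,1.5) → rotate → (2.55568,3.42323) → ×s → (2.48668,3.33080) → (2.49,3.33)
v6: (3.5,2) → rotate → (1.86481,3.57386) → ×s → (1.81446,3.47737) → (1.81,3.48)

Cross-section at z=0.75: (-4.36,-2.22) (-2.34,-2.66) (3.33,-2.49) (4.44,-0.62) (2.49,3.33) (1.81,3.48)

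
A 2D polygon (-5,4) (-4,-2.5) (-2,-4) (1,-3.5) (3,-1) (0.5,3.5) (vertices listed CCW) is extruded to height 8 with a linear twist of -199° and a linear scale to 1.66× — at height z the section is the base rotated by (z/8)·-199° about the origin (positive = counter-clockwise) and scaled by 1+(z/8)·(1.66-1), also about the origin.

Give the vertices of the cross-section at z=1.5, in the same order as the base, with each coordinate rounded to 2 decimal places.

Cross-section at z=1.5: (-1.74,6.98) (-5.28,0.49) (-4.51,-2.21) (-1.49,-3.81) (2.00,-2.94) (2.83,2.79)

t = z/height = 1.5/8 = 0.1875
s = 1 + (scale-1)·z/height = 1 + (1.66-1)·1.5/8 = 1.123750
θ = twist·z/height = -199°·1.5/8 = -37.3125° = -0.651226 rad
cos θ = 0.795341, sin θ = -0.606162 (intermediates below are computed at full precision and shown rounded to 5 d.p.)
v1: (-5,4) → rotate → (-1.55206,6.21217) → ×s → (-1.74413,6.98093) → (-1.74,6.98)
v2: (-4,-2.5) → rotate → (-4.69677,0.43629) → ×s → (-5.27800,0.49029) → (-5.28,0.49)
v3: (-2,-4) → rotate → (-4.01533,-1.96904) → ×s → (-4.51223,-2.21271) → (-4.51,-2.21)
v4: (1,-3.5) → rotate → (-1.32623,-3.38986) → ×s → (-1.49035,-3.80935) → (-1.49,-3.81)
v5: (3,-1) → rotate → (1.77986,-2.61383) → ×s → (2.00012,-2.93729) → (2.00,-2.94)
v6: (0.5,3.5) → rotate → (2.51924,2.48061) → ×s → (2.83099,2.78759) → (2.83,2.79)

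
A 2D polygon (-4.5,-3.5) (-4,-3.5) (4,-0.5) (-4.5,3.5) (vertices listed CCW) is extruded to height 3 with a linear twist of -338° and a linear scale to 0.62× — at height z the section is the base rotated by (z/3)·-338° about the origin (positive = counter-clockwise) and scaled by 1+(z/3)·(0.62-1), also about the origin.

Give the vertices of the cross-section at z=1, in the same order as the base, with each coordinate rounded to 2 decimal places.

Cross-section at z=1: (-1.31,4.80) (-1.47,4.40) (-1.75,-3.06) (4.34,2.45)

t = z/height = 1/3 = 0.333333
s = 1 + (scale-1)·z/height = 1 + (0.62-1)·1/3 = 0.873333
θ = twist·z/height = -338°·1/3 = -112.6667° = -1.966404 rad
cos θ = -0.385369, sin θ = -0.922762 (intermediates below are computed at full precision and shown rounded to 5 d.p.)
v1: (-4.5,-3.5) → rotate → (-1.49551,5.50122) → ×s → (-1.30608,4.80440) → (-1.31,4.80)
v2: (-4,-3.5) → rotate → (-1.68819,5.03984) → ×s → (-1.47435,4.40146) → (-1.47,4.40)
v3: (4,-0.5) → rotate → (-2.00286,-3.49837) → ×s → (-1.74916,-3.05524) → (-1.75,-3.06)
v4: (-4.5,3.5) → rotate → (4.96383,2.80364) → ×s → (4.33508,2.44851) → (4.34,2.45)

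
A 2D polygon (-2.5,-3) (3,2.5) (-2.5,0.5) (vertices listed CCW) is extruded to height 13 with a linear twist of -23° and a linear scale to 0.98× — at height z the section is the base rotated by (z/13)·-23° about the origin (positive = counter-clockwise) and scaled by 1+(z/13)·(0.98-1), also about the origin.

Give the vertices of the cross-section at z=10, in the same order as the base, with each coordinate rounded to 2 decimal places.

Cross-section at z=10: (-3.24,-2.07) (3.56,1.45) (-2.20,1.22)

t = z/height = 10/13 = 0.769231
s = 1 + (scale-1)·z/height = 1 + (0.98-1)·10/13 = 0.984615
θ = twist·z/height = -23°·10/13 = -17.6923° = -0.308789 rad
cos θ = 0.952702, sin θ = -0.303905 (intermediates below are computed at full precision and shown rounded to 5 d.p.)
v1: (-2.5,-3) → rotate → (-3.29347,-2.09834) → ×s → (-3.24280,-2.06606) → (-3.24,-2.07)
v2: (3,2.5) → rotate → (3.61787,1.47004) → ×s → (3.56221,1.44742) → (3.56,1.45)
v3: (-2.5,0.5) → rotate → (-2.22980,1.23611) → ×s → (-2.19550,1.21710) → (-2.20,1.22)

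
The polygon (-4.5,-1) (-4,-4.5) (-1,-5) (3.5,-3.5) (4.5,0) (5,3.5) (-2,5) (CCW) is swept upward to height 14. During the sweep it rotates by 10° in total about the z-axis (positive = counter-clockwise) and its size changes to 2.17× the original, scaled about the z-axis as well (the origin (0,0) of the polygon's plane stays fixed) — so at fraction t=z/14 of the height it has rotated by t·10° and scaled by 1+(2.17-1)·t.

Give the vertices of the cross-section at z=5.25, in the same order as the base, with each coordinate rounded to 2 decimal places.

t = z/height = 5.25/14 = 0.375
s = 1 + (scale-1)·z/height = 1 + (2.17-1)·5.25/14 = 1.438750
θ = twist·z/height = 10°·5.25/14 = 3.7500° = 0.065450 rad
cos θ = 0.997859, sin θ = 0.065403 (intermediates below are computed at full precision and shown rounded to 5 d.p.)
v1: (-4.5,-1) → rotate → (-4.42496,-1.29217) → ×s → (-6.36641,-1.85911) → (-6.37,-1.86)
v2: (-4,-4.5) → rotate → (-3.69712,-4.75198) → ×s → (-5.31923,-6.83691) → (-5.32,-6.84)
v3: (-1,-5) → rotate → (-0.67084,-5.05470) → ×s → (-0.96518,-7.27245) → (-0.97,-7.27)
v4: (3.5,-3.5) → rotate → (3.72142,-3.26360) → ×s → (5.35419,-4.69550) → (5.35,-4.70)
v5: (4.5,0) → rotate → (4.49037,0.29431) → ×s → (6.46051,0.42344) → (6.46,0.42)
v6: (5,3.5) → rotate → (4.76038,3.81952) → ×s → (6.84900,5.49534) → (6.85,5.50)
v7: (-2,5) → rotate → (-2.32273,4.85849) → ×s → (-3.34183,6.99015) → (-3.34,6.99)

Cross-section at z=5.25: (-6.37,-1.86) (-5.32,-6.84) (-0.97,-7.27) (5.35,-4.70) (6.46,0.42) (6.85,5.50) (-3.34,6.99)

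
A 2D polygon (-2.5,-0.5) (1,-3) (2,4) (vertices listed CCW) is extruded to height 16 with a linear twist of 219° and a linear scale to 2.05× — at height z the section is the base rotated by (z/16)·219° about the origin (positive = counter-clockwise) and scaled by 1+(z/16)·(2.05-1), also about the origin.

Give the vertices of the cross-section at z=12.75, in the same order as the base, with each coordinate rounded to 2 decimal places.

t = z/height = 12.75/16 = 0.796875
s = 1 + (scale-1)·z/height = 1 + (2.05-1)·12.75/16 = 1.836719
θ = twist·z/height = 219°·12.75/16 = 174.5156° = 3.045872 rad
cos θ = -0.995422, sin θ = 0.095574 (intermediates below are computed at full precision and shown rounded to 5 d.p.)
v1: (-2.5,-0.5) → rotate → (2.53634,0.25878) → ×s → (4.65855,0.47530) → (4.66,0.48)
v2: (1,-3) → rotate → (-0.70870,3.08184) → ×s → (-1.30168,5.66048) → (-1.30,5.66)
v3: (2,4) → rotate → (-2.37314,-3.79054) → ×s → (-4.35879,-6.96216) → (-4.36,-6.96)

Cross-section at z=12.75: (4.66,0.48) (-1.30,5.66) (-4.36,-6.96)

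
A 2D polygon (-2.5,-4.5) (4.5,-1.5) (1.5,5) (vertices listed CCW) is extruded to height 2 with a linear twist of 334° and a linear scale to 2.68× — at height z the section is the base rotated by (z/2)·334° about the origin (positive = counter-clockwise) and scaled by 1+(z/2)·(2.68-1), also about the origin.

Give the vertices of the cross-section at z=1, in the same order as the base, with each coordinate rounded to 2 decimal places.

t = z/height = 1/2 = 0.5
s = 1 + (scale-1)·z/height = 1 + (2.68-1)·1/2 = 1.840000
θ = twist·z/height = 334°·1/2 = 167.0000° = 2.914700 rad
cos θ = -0.974370, sin θ = 0.224951 (intermediates below are computed at full precision and shown rounded to 5 d.p.)
v1: (-2.5,-4.5) → rotate → (3.44820,3.82229) → ×s → (6.34470,7.03301) → (6.34,7.03)
v2: (4.5,-1.5) → rotate → (-4.04724,2.47383) → ×s → (-7.44692,4.55186) → (-7.45,4.55)
v3: (1.5,5) → rotate → (-2.58631,-4.53442) → ×s → (-4.75881,-8.34334) → (-4.76,-8.34)

Cross-section at z=1: (6.34,7.03) (-7.45,4.55) (-4.76,-8.34)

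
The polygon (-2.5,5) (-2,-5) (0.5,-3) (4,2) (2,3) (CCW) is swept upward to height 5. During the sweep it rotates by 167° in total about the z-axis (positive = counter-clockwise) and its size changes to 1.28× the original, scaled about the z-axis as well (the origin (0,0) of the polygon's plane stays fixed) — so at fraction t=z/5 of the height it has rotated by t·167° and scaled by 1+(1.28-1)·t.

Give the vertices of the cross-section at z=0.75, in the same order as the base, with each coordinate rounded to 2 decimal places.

Cross-section at z=0.75: (-4.57,3.62) (0.32,-5.60) (1.80,-2.61) (2.89,3.65) (0.56,3.71)

t = z/height = 0.75/5 = 0.15
s = 1 + (scale-1)·z/height = 1 + (1.28-1)·0.75/5 = 1.042000
θ = twist·z/height = 167°·0.75/5 = 25.0500° = 0.437205 rad
cos θ = 0.905939, sin θ = 0.423409 (intermediates below are computed at full precision and shown rounded to 5 d.p.)
v1: (-2.5,5) → rotate → (-4.38189,3.47117) → ×s → (-4.56593,3.61696) → (-4.57,3.62)
v2: (-2,-5) → rotate → (0.30517,-5.37651) → ×s → (0.31798,-5.60232) → (0.32,-5.60)
v3: (0.5,-3) → rotate → (1.72320,-2.50611) → ×s → (1.79557,-2.61137) → (1.80,-2.61)
v4: (4,2) → rotate → (2.77694,3.50551) → ×s → (2.89357,3.65274) → (2.89,3.65)
v5: (2,3) → rotate → (0.54165,3.56463) → ×s → (0.56440,3.71435) → (0.56,3.71)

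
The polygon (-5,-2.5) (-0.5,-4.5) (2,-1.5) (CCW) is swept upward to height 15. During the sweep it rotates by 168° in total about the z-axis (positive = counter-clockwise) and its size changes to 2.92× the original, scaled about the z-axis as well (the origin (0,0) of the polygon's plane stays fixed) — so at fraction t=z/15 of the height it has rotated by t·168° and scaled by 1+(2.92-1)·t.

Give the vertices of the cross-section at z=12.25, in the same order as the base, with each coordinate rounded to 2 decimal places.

Cross-section at z=12.25: (13.78,-4.01) (8.79,7.61) (-1.15,6.32)

t = z/height = 12.25/15 = 0.816667
s = 1 + (scale-1)·z/height = 1 + (2.92-1)·12.25/15 = 2.568000
θ = twist·z/height = 168°·12.25/15 = 137.2000° = 2.394592 rad
cos θ = -0.733730, sin θ = 0.679441 (intermediates below are computed at full precision and shown rounded to 5 d.p.)
v1: (-5,-2.5) → rotate → (5.36725,-1.56288) → ×s → (13.78310,-4.01348) → (13.78,-4.01)
v2: (-0.5,-4.5) → rotate → (3.42435,2.96206) → ×s → (8.79373,7.60658) → (8.79,7.61)
v3: (2,-1.5) → rotate → (-0.44830,2.45948) → ×s → (-1.15123,6.31594) → (-1.15,6.32)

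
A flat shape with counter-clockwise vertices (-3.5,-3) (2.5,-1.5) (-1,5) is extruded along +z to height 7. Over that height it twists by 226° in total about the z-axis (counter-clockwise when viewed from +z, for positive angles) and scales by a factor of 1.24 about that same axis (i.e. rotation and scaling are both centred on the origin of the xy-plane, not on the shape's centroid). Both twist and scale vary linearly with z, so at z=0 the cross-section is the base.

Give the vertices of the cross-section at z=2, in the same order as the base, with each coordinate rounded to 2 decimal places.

Cross-section at z=2: (1.29,-4.75) (2.59,1.72) (-5.28,1.33)

t = z/height = 2/7 = 0.285714
s = 1 + (scale-1)·z/height = 1 + (1.24-1)·2/7 = 1.068571
θ = twist·z/height = 226°·2/7 = 64.5714° = 1.126984 rad
cos θ = 0.429386, sin θ = 0.903121 (intermediates below are computed at full precision and shown rounded to 5 d.p.)
v1: (-3.5,-3) → rotate → (1.20651,-4.44908) → ×s → (1.28925,-4.75416) → (1.29,-4.75)
v2: (2.5,-1.5) → rotate → (2.42815,1.61372) → ×s → (2.59465,1.72438) → (2.59,1.72)
v3: (-1,5) → rotate → (-4.94499,1.24381) → ×s → (-5.28408,1.32910) → (-5.28,1.33)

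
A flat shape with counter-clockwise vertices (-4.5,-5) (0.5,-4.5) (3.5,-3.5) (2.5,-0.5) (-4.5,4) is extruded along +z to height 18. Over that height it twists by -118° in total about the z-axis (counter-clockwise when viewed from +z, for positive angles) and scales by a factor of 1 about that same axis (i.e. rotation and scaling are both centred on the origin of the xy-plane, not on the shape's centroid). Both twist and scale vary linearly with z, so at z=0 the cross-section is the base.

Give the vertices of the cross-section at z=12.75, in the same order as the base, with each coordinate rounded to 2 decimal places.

t = z/height = 12.75/18 = 0.708333
s = 1 + (scale-1)·z/height = 1 + (1-1)·12.75/18 = 1.000000
θ = twist·z/height = -118°·12.75/18 = -83.5833° = -1.458804 rad
cos θ = 0.111758, sin θ = -0.993735 (intermediates below are computed at full precision and shown rounded to 5 d.p.)
v1: (-4.5,-5) → rotate → (-5.47159,3.91302) → ×s → (-5.47159,3.91302) → (-5.47,3.91)
v2: (0.5,-4.5) → rotate → (-4.41593,-0.99978) → ×s → (-4.41593,-0.99978) → (-4.42,-1.00)
v3: (3.5,-3.5) → rotate → (-3.08692,-3.86923) → ×s → (-3.08692,-3.86923) → (-3.09,-3.87)
v4: (2.5,-0.5) → rotate → (-0.21747,-2.54022) → ×s → (-0.21747,-2.54022) → (-0.22,-2.54)
v5: (-4.5,4) → rotate → (3.47203,4.91884) → ×s → (3.47203,4.91884) → (3.47,4.92)

Cross-section at z=12.75: (-5.47,3.91) (-4.42,-1.00) (-3.09,-3.87) (-0.22,-2.54) (3.47,4.92)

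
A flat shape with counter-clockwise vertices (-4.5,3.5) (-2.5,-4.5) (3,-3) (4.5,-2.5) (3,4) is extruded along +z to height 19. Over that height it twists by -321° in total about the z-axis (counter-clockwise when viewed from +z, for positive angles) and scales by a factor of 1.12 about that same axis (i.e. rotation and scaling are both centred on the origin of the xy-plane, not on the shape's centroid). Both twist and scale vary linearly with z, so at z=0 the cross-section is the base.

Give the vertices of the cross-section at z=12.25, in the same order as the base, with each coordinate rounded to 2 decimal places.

t = z/height = 12.25/19 = 0.644737
s = 1 + (scale-1)·z/height = 1 + (1.12-1)·12.25/19 = 1.077368
θ = twist·z/height = -321°·12.25/19 = -206.9605° = -3.612143 rad
cos θ = -0.891319, sin θ = 0.453377 (intermediates below are computed at full precision and shown rounded to 5 d.p.)
v1: (-4.5,3.5) → rotate → (2.42412,-5.15981) → ×s → (2.61167,-5.55902) → (2.61,-5.56)
v2: (-2.5,-4.5) → rotate → (4.26849,2.87749) → ×s → (4.59874,3.10012) → (4.60,3.10)
v3: (3,-3) → rotate → (-1.31383,4.03409) → ×s → (-1.41548,4.34620) → (-1.42,4.35)
v4: (4.5,-2.5) → rotate → (-2.87749,4.26849) → ×s → (-3.10012,4.59874) → (-3.10,4.60)
v5: (3,4) → rotate → (-4.48746,-2.20515) → ×s → (-4.83465,-2.37576) → (-4.83,-2.38)

Cross-section at z=12.25: (2.61,-5.56) (4.60,3.10) (-1.42,4.35) (-3.10,4.60) (-4.83,-2.38)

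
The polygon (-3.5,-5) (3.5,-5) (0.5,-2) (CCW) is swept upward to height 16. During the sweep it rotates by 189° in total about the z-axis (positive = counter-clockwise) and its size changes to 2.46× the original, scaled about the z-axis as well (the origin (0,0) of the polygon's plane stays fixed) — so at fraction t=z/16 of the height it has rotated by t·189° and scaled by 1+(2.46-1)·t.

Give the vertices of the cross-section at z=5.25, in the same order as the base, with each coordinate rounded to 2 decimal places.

t = z/height = 5.25/16 = 0.328125
s = 1 + (scale-1)·z/height = 1 + (2.46-1)·5.25/16 = 1.479063
θ = twist·z/height = 189°·5.25/16 = 62.0156° = 1.082377 rad
cos θ = 0.469231, sin θ = 0.883076 (intermediates below are computed at full precision and shown rounded to 5 d.p.)
v1: (-3.5,-5) → rotate → (2.77307,-5.43692) → ×s → (4.10154,-8.04154) → (4.10,-8.04)
v2: (3.5,-5) → rotate → (6.05769,0.74461) → ×s → (8.95970,1.10133) → (8.96,1.10)
v3: (0.5,-2) → rotate → (2.00077,-0.49692) → ×s → (2.95926,-0.73498) → (2.96,-0.73)

Cross-section at z=5.25: (4.10,-8.04) (8.96,1.10) (2.96,-0.73)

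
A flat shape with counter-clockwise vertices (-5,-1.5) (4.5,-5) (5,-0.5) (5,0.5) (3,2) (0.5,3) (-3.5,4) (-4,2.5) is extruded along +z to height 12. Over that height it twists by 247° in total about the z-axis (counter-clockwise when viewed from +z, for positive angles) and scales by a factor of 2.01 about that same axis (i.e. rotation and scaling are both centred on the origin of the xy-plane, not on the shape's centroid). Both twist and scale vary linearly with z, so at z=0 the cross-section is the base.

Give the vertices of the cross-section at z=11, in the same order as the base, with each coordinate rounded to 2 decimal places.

t = z/height = 11/12 = 0.916667
s = 1 + (scale-1)·z/height = 1 + (2.01-1)·11/12 = 1.925833
θ = twist·z/height = 247°·11/12 = 226.4167° = 3.951716 rad
cos θ = -0.689409, sin θ = -0.724372 (intermediates below are computed at full precision and shown rounded to 5 d.p.)
v1: (-5,-1.5) → rotate → (2.36049,4.65598) → ×s → (4.54590,8.96663) → (4.55,8.97)
v2: (4.5,-5) → rotate → (-6.72420,0.18737) → ×s → (-12.94969,0.36084) → (-12.95,0.36)
v3: (5,-0.5) → rotate → (-3.80923,-3.27716) → ×s → (-7.33594,-6.31126) → (-7.34,-6.31)
v4: (5,0.5) → rotate → (-3.08486,-3.96657) → ×s → (-5.94092,-7.63895) → (-5.94,-7.64)
v5: (3,2) → rotate → (-0.61948,-3.55194) → ×s → (-1.19302,-6.84043) → (-1.19,-6.84)
v6: (0.5,3) → rotate → (1.82841,-2.43041) → ×s → (3.52122,-4.68057) → (3.52,-4.68)
v7: (-3.5,4) → rotate → (5.31042,-0.22233) → ×s → (10.22699,-0.42817) → (10.23,-0.43)
v8: (-4,2.5) → rotate → (4.56857,1.17397) → ×s → (8.79830,2.26087) → (8.80,2.26)

Cross-section at z=11: (4.55,8.97) (-12.95,0.36) (-7.34,-6.31) (-5.94,-7.64) (-1.19,-6.84) (3.52,-4.68) (10.23,-0.43) (8.80,2.26)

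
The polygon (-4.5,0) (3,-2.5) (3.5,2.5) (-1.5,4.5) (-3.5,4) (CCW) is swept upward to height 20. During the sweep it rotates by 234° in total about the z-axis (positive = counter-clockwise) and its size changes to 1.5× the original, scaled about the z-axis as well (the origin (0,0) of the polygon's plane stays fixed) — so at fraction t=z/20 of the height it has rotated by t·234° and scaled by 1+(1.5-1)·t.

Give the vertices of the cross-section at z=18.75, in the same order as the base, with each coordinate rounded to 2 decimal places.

Cross-section at z=18.75: (5.11,4.19) (-5.74,0.04) (-1.64,-6.10) (5.90,-3.71) (7.70,-1.28)

t = z/height = 18.75/20 = 0.9375
s = 1 + (scale-1)·z/height = 1 + (1.5-1)·18.75/20 = 1.468750
θ = twist·z/height = 234°·18.75/20 = 219.3750° = 3.828816 rad
cos θ = -0.773010, sin θ = -0.634393 (intermediates below are computed at full precision and shown rounded to 5 d.p.)
v1: (-4.5,0) → rotate → (3.47855,2.85477) → ×s → (5.10912,4.19294) → (5.11,4.19)
v2: (3,-2.5) → rotate → (-3.90501,0.02935) → ×s → (-5.73549,0.04310) → (-5.74,0.04)
v3: (3.5,2.5) → rotate → (-1.11955,-4.15290) → ×s → (-1.64434,-6.09958) → (-1.64,-6.10)
v4: (-1.5,4.5) → rotate → (4.01429,-2.52696) → ×s → (5.89598,-3.71147) → (5.90,-3.71)
v5: (-3.5,4) → rotate → (5.24311,-0.87167) → ×s → (7.70082,-1.28026) → (7.70,-1.28)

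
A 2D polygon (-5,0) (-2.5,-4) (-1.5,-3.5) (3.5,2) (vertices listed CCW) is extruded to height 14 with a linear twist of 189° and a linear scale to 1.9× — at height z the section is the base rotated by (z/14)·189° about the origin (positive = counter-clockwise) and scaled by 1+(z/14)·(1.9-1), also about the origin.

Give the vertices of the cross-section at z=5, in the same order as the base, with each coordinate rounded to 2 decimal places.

t = z/height = 5/14 = 0.357143
s = 1 + (scale-1)·z/height = 1 + (1.9-1)·5/14 = 1.321429
θ = twist·z/height = 189°·5/14 = 67.5000° = 1.178097 rad
cos θ = 0.382683, sin θ = 0.923880 (intermediates below are computed at full precision and shown rounded to 5 d.p.)
v1: (-5,0) → rotate → (-1.91342,-4.61940) → ×s → (-2.52844,-6.10420) → (-2.53,-6.10)
v2: (-2.5,-4) → rotate → (2.73881,-3.84043) → ×s → (3.61914,-5.07486) → (3.62,-5.07)
v3: (-1.5,-3.5) → rotate → (2.65955,-2.72521) → ×s → (3.51441,-3.60117) → (3.51,-3.60)
v4: (3.5,2) → rotate → (-0.50837,3.99895) → ×s → (-0.67177,5.28432) → (-0.67,5.28)

Cross-section at z=5: (-2.53,-6.10) (3.62,-5.07) (3.51,-3.60) (-0.67,5.28)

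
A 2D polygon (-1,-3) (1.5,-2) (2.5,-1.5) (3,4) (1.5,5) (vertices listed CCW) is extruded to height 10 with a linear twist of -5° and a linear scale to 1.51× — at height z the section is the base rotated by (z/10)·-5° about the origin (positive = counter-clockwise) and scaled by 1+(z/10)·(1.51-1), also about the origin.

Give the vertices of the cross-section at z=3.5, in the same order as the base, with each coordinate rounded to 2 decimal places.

t = z/height = 3.5/10 = 0.35
s = 1 + (scale-1)·z/height = 1 + (1.51-1)·3.5/10 = 1.178500
θ = twist·z/height = -5°·3.5/10 = -1.7500° = -0.030543 rad
cos θ = 0.999534, sin θ = -0.030539 (intermediates below are computed at full precision and shown rounded to 5 d.p.)
v1: (-1,-3) → rotate → (-1.09115,-2.96806) → ×s → (-1.28592,-3.49786) → (-1.29,-3.50)
v2: (1.5,-2) → rotate → (1.43822,-2.04487) → ×s → (1.69495,-2.40989) → (1.69,-2.41)
v3: (2.5,-1.5) → rotate → (2.45303,-1.57565) → ×s → (2.89089,-1.85690) → (2.89,-1.86)
v4: (3,4) → rotate → (3.12075,3.90652) → ×s → (3.67781,4.60383) → (3.68,4.60)
v5: (1.5,5) → rotate → (1.65199,4.95186) → ×s → (1.94687,5.83577) → (1.95,5.84)

Cross-section at z=3.5: (-1.29,-3.50) (1.69,-2.41) (2.89,-1.86) (3.68,4.60) (1.95,5.84)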